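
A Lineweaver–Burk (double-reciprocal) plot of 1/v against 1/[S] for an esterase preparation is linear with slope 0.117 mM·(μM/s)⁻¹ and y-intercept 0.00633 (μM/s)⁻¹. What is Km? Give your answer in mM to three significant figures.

18.5 mM

y-intercept = 1/Vmax ⇒ Vmax = 158 μM/s; slope = Km/Vmax ⇒ Km = slope × Vmax.
Km = 0.117 × 158 = 18.5 mM.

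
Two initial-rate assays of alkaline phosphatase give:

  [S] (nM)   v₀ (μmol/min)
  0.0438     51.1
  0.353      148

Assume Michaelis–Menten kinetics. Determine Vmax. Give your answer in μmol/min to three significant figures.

202 μmol/min

From v = Vmax[S]/(Km+[S]), each point gives Vmax = v(Km+[S])/[S].
Equating: 51.1(Km+0.0438)/0.0438 = 148(Km+0.353)/0.353.
1167·Km + 51.1 = 419.3·Km + 148, so (1167 − 419.3)·Km = 148 − 51.1.
Km = 96.90/747.4 = 0.130 nM; then Vmax = 51.1(0.130+0.0438)/0.0438 = 202 μmol/min.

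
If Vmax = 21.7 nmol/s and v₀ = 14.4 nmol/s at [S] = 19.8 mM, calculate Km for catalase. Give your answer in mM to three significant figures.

From v = Vmax[S]/(Km+[S]), Km = [S](Vmax − v)/v.
Km = 19.8 × (21.7 − 14.4) / 14.4 = 144.5/14.4 = 10.0 mM.

10.0 mM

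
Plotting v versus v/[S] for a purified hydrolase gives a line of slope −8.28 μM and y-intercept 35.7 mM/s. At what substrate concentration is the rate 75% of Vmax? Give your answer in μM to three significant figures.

The Eadie–Hofstee slope gives Km = 8.28 μM (slope = −Km).
v/Vmax = [S]/(Km+[S]) = 0.75 ⇒ [S] = Km·0.75/(1−0.75) = 8.28 × 3.000 = 24.8 μM.

24.8 μM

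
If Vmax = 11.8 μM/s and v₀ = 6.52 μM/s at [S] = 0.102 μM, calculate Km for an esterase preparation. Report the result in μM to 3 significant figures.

From v = Vmax[S]/(Km+[S]), Km = [S](Vmax − v)/v.
Km = 0.102 × (11.8 − 6.52) / 6.52 = 0.5386/6.52 = 0.0826 μM.

0.0826 μM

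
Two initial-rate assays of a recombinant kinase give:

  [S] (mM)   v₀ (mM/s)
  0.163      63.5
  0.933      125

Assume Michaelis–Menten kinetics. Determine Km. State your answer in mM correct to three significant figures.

0.241 mM

In reciprocal form, 1/v = (Km/Vmax)·(1/[S]) + 1/Vmax. The two points give (1/[S], 1/v) = (6.135, 0.01575) and (1.072, 0.008000).
Slope = (0.01575 − 0.008000)/(6.135 − 1.072) = 0.001530; intercept = 0.01575 − 0.001530×6.135 = 0.006360.
Vmax = 1/intercept = 157 mM/s; Km = slope × Vmax = 0.001530 × 157 = 0.241 mM.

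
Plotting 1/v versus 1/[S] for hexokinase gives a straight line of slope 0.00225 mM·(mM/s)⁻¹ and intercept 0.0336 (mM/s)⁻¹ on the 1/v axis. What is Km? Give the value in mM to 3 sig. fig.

y-intercept = 1/Vmax ⇒ Vmax = 29.8 mM/s; slope = Km/Vmax ⇒ Km = slope × Vmax.
Km = 0.00225 × 29.8 = 0.0670 mM.

0.0670 mM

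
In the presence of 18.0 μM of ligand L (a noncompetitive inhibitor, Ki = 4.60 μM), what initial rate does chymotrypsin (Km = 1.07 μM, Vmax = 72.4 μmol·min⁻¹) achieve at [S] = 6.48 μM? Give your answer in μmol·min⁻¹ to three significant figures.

α = 1 + [I]/Ki = 1 + 18.0/4.60 = 4.913.
For a noncompetitive inhibitor, Vmax is reduced to Vmax/α while Km is unchanged: Km,app = 1.07 μM, Vmax,app = 14.7 μmol·min⁻¹.
v = Vmax,app·[S]/(Km,app + [S]) = 14.7 × 6.48/(1.07 + 6.48) = 12.6 μmol·min⁻¹.

12.6 μmol·min⁻¹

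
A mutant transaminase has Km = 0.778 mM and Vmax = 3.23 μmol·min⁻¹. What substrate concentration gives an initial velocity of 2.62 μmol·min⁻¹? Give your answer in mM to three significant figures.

Rearranging v = Vmax[S]/(Km+[S]) gives [S] = Km·v/(Vmax − v).
[S] = 0.778 × 2.62 / (3.23 − 2.62) = 2.038/0.6100 = 3.34 mM.

3.34 mM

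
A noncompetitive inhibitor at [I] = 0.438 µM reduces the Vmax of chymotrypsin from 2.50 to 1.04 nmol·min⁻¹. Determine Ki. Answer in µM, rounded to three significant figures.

0.312 µM

Noncompetitive: Vmax,app = Vmax/α with α = 1 + [I]/Ki.
α = Vmax/Vmax,app = 2.50/1.04 = 2.404.
Since α = 1 + [I]/Ki, [I]/Ki = 2.404 − 1 = 1.404 and Ki = 0.438/1.404 = 0.312 µM.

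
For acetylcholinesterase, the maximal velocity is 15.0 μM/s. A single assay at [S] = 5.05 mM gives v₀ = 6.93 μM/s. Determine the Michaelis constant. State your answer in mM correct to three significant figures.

v/Vmax = 6.93/15.0 = 0.4620 = [S]/(Km+[S]).
So Km + [S] = [S]/0.4620 = 10.93 mM, giving Km = 10.93 − 5.05 = 5.88 mM.

5.88 mM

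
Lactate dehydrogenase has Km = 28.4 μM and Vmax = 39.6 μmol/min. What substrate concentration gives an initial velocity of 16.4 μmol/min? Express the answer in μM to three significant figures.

The required fractional saturation is v/Vmax = 16.4/39.6 = 0.4141.
Then [S]/(Km+[S]) = 0.4141 ⇒ [S] = 28.4 × 0.4141/(1 − 0.4141) = 20.1 μM.

20.1 μM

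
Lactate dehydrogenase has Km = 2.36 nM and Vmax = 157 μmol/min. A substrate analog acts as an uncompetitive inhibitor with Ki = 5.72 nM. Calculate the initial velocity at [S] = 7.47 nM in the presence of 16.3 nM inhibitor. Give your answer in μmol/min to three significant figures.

37.7 μmol/min

α = 1 + [I]/Ki = 1 + 16.3/5.72 = 3.850.
For an uncompetitive inhibitor, both parameters are divided by α, giving Vmax/α and Km/α: Km,app = 0.613 nM, Vmax,app = 40.8 μmol/min.
v = Vmax,app·[S]/(Km,app + [S]) = 40.8 × 7.47/(0.613 + 7.47) = 37.7 μmol/min.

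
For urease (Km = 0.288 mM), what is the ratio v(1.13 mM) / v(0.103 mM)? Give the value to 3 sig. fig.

The fractional saturations are [S]/(Km+[S]) = 0.103/0.3910 = 0.2634 and 1.13/1.418 = 0.7969.
v₂/v₁ is just their ratio: 0.7969/0.2634 = 3.03.

3.03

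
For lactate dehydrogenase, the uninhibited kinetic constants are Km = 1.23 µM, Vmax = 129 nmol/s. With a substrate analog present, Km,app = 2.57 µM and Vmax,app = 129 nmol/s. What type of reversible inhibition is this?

Km increases (1.23 → 2.57 µM) while Vmax is unchanged — the hallmark of competitive inhibition.

competitive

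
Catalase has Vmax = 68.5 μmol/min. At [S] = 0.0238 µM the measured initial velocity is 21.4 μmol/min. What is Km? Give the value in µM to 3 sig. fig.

0.0524 µM

v/Vmax = 21.4/68.5 = 0.3124 = [S]/(Km+[S]).
So Km + [S] = [S]/0.3124 = 0.07618 µM, giving Km = 0.07618 − 0.0238 = 0.0524 µM.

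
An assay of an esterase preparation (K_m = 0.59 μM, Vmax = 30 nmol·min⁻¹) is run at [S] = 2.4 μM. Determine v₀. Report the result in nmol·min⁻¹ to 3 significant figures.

24.1 nmol·min⁻¹

v = Vmax·[S]/(Km + [S]) = 30 × 2.4 / (0.59 + 2.4)
  = 72.00 / 2.990 = 24.1 nmol·min⁻¹.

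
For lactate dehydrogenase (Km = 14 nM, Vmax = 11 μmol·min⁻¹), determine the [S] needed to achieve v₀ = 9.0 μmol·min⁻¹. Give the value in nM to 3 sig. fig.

63.0 nM

The required fractional saturation is v/Vmax = 9.0/11 = 0.8182.
Then [S]/(Km+[S]) = 0.8182 ⇒ [S] = 14 × 0.8182/(1 − 0.8182) = 63.0 nM.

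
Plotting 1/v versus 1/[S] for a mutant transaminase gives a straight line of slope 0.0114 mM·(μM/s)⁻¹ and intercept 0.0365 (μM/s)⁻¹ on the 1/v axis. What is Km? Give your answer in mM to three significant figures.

y-intercept = 1/Vmax ⇒ Vmax = 27.4 μM/s; slope = Km/Vmax ⇒ Km = slope × Vmax.
Km = 0.0114 × 27.4 = 0.312 mM.

0.312 mM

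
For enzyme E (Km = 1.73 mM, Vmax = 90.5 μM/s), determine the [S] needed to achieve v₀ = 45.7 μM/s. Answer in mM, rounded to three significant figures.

The required fractional saturation is v/Vmax = 45.7/90.5 = 0.5050.
Then [S]/(Km+[S]) = 0.5050 ⇒ [S] = 1.73 × 0.5050/(1 − 0.5050) = 1.76 mM.

1.76 mM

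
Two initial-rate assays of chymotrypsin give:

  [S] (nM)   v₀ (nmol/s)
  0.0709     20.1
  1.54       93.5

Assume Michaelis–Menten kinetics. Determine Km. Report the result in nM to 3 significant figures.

0.329 nM

From v = Vmax[S]/(Km+[S]), each point gives Vmax = v(Km+[S])/[S].
Equating: 20.1(Km+0.0709)/0.0709 = 93.5(Km+1.54)/1.54.
283.5·Km + 20.1 = 60.71·Km + 93.5, so (283.5 − 60.71)·Km = 93.5 − 20.1.
Km = 73.40/222.8 = 0.329 nM; then Vmax = 20.1(0.329+0.0709)/0.0709 = 114 nmol/s.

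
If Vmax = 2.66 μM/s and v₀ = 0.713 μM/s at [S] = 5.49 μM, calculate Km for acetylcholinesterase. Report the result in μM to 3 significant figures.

15.0 μM

From v = Vmax[S]/(Km+[S]), Km = [S](Vmax − v)/v.
Km = 5.49 × (2.66 − 0.713) / 0.713 = 10.69/0.713 = 15.0 μM.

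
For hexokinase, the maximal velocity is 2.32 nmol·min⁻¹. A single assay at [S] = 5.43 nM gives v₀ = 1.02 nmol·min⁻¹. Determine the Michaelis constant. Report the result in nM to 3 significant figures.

From v = Vmax[S]/(Km+[S]), Km = [S](Vmax − v)/v.
Km = 5.43 × (2.32 − 1.02) / 1.02 = 7.059/1.02 = 6.92 nM.

6.92 nM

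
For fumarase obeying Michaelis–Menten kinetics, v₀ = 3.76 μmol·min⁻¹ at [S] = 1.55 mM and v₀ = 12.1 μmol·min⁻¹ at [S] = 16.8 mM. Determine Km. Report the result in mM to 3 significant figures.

In reciprocal form, 1/v = (Km/Vmax)·(1/[S]) + 1/Vmax. The two points give (1/[S], 1/v) = (0.6452, 0.2660) and (0.05952, 0.08264).
Slope = (0.2660 − 0.08264)/(0.6452 − 0.05952) = 0.3130; intercept = 0.2660 − 0.3130×0.6452 = 0.06401.
Vmax = 1/intercept = 15.6 μmol·min⁻¹; Km = slope × Vmax = 0.3130 × 15.6 = 4.89 mM.

4.89 mM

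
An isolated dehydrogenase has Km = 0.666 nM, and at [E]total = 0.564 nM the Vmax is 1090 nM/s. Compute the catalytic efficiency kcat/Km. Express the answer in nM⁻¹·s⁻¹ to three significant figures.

kcat = Vmax/[E]total = 1090/0.564 = 1930 s⁻¹.
kcat/Km = 1930/0.666 = 2900 nM⁻¹·s⁻¹.

2900 nM⁻¹·s⁻¹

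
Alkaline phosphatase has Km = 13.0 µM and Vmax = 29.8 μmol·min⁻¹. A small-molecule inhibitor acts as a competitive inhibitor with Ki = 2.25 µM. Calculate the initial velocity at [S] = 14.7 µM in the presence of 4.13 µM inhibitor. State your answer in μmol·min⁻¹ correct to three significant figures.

α = 1 + [I]/Ki = 1 + 4.13/2.25 = 2.836.
For a competitive inhibitor, Vmax is unchanged and the apparent Km becomes α·Km: Km,app = 36.9 µM, Vmax,app = 29.8 μmol·min⁻¹.
v = Vmax,app·[S]/(Km,app + [S]) = 29.8 × 14.7/(36.9 + 14.7) = 8.50 μmol·min⁻¹.

8.50 μmol·min⁻¹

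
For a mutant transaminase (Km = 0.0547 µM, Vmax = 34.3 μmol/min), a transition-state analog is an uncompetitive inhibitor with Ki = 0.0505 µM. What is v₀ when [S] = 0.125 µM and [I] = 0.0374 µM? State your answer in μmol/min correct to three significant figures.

With α = 1 + [I]/Ki = 1 + 0.0374/0.0505 = 1.741, the uncompetitive rate law is v = (Vmax/α)·[S] / (Km/α + [S]).
v = (34.3/1.741)×0.125 / (0.0547/1.741 + 0.125) = 2.463/0.1564 = 15.7 μmol/min.

15.7 μmol/min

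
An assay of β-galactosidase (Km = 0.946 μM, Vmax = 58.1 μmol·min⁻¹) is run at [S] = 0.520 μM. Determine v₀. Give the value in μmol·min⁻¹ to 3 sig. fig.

20.6 μmol·min⁻¹

v = Vmax·[S]/(Km + [S]) = 58.1 × 0.520 / (0.946 + 0.520)
  = 30.21 / 1.466 = 20.6 μmol·min⁻¹.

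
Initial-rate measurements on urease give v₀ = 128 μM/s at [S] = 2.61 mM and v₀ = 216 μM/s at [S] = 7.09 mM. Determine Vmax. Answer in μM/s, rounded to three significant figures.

360 μM/s

In reciprocal form, 1/v = (Km/Vmax)·(1/[S]) + 1/Vmax. The two points give (1/[S], 1/v) = (0.3831, 0.007812) and (0.1410, 0.004630).
Slope = (0.007812 − 0.004630)/(0.3831 − 0.1410) = 0.01315; intercept = 0.007812 − 0.01315×0.3831 = 0.002775.
Vmax = 1/intercept = 360 μM/s; Km = slope × Vmax = 0.01315 × 360 = 4.74 mM.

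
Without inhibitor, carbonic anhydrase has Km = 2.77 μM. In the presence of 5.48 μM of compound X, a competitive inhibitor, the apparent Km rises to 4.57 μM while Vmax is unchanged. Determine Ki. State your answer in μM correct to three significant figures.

8.43 μM

Competitive: Km,app = α·Km with α = 1 + [I]/Ki.
α = Km,app/Km = 4.57/2.77 = 1.650.
Since α = 1 + [I]/Ki, [I]/Ki = 1.650 − 1 = 0.6498 and Ki = 5.48/0.6498 = 8.43 μM.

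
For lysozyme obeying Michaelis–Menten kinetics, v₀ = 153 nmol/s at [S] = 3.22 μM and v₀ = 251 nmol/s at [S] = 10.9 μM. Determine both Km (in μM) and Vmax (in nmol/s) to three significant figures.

In reciprocal form, 1/v = (Km/Vmax)·(1/[S]) + 1/Vmax. The two points give (1/[S], 1/v) = (0.3106, 0.006536) and (0.09174, 0.003984).
Slope = (0.006536 − 0.003984)/(0.3106 − 0.09174) = 0.01166; intercept = 0.006536 − 0.01166×0.3106 = 0.002914.
Vmax = 1/intercept = 343 nmol/s; Km = slope × Vmax = 0.01166 × 343 = 4.00 μM.

Km = 4.00 μM; Vmax = 343 nmol/s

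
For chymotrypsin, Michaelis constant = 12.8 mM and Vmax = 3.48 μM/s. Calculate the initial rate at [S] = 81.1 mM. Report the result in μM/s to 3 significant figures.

3.01 μM/s

v = Vmax·[S]/(Km + [S]) = 3.48 × 81.1 / (12.8 + 81.1)
  = 282.2 / 93.90 = 3.01 μM/s.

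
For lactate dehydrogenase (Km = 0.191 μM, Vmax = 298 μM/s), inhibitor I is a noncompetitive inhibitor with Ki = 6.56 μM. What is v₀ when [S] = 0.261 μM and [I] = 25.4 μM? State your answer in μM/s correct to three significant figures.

α = 1 + [I]/Ki = 1 + 25.4/6.56 = 4.872.
For a noncompetitive inhibitor, Vmax is reduced to Vmax/α while Km is unchanged: Km,app = 0.191 μM, Vmax,app = 61.2 μM/s.
v = Vmax,app·[S]/(Km,app + [S]) = 61.2 × 0.261/(0.191 + 0.261) = 35.3 μM/s.

35.3 μM/s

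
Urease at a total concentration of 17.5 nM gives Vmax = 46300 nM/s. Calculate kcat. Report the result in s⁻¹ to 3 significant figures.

kcat = Vmax/[E]total = 46300 nM/s / 17.5 nM = 2650 s⁻¹.

2650 s⁻¹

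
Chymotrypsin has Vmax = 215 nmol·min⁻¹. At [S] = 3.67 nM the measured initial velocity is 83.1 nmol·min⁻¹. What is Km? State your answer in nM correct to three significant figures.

5.83 nM

From v = Vmax[S]/(Km+[S]), Km = [S](Vmax − v)/v.
Km = 3.67 × (215 − 83.1) / 83.1 = 484.1/83.1 = 5.83 nM.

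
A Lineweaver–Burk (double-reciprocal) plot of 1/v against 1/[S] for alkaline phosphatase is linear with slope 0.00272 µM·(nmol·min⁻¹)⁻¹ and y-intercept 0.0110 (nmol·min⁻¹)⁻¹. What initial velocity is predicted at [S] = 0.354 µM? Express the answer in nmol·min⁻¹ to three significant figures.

53.5 nmol·min⁻¹

The y-intercept is 1/Vmax, so Vmax = 1/0.0110 = 90.9 nmol·min⁻¹.
The slope is Km/Vmax, so Km = 0.00272 × 90.9 = 0.247 µM.
Then v = 90.9 × 0.354/(0.247 + 0.354) = 53.5 nmol·min⁻¹.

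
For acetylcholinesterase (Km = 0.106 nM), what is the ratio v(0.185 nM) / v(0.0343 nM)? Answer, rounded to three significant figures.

2.60

Since Vmax cancels, v₂/v₁ = [S]₂(Km+[S]₁) / [S]₁(Km+[S]₂).
= 0.185×(0.106+0.0343) / (0.0343×(0.106+0.185)) = 0.02596/0.009981 = 2.60.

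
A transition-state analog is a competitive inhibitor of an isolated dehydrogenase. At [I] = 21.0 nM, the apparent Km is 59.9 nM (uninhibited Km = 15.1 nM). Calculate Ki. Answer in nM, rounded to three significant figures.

Competitive: Km,app = α·Km with α = 1 + [I]/Ki.
α = Km,app/Km = 59.9/15.1 = 3.967.
Since α = 1 + [I]/Ki, [I]/Ki = 3.967 − 1 = 2.967 and Ki = 21.0/2.967 = 7.08 nM.

7.08 nM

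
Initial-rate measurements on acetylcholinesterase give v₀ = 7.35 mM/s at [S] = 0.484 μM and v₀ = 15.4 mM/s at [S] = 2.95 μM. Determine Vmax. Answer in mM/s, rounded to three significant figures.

From v = Vmax[S]/(Km+[S]), each point gives Vmax = v(Km+[S])/[S].
Equating: 7.35(Km+0.484)/0.484 = 15.4(Km+2.95)/2.95.
15.19·Km + 7.35 = 5.220·Km + 15.4, so (15.19 − 5.220)·Km = 15.4 − 7.35.
Km = 8.050/9.966 = 0.808 μM; then Vmax = 7.35(0.808+0.484)/0.484 = 19.6 mM/s.

19.6 mM/s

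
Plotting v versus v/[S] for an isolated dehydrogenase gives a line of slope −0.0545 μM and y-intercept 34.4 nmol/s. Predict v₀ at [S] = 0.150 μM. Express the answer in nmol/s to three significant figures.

In the Eadie–Hofstee form v = Vmax − Km·(v/[S]), the slope is −Km and the intercept is Vmax, so Km = 0.0545 μM and Vmax = 34.4 nmol/s.
v = 34.4 × 0.150/(0.0545 + 0.150) = 25.2 nmol/s.

25.2 nmol/s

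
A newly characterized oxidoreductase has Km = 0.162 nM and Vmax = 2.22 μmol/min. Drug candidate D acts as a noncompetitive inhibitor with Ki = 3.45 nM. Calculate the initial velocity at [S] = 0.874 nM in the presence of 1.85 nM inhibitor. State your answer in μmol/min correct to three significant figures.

1.22 μmol/min

With α = 1 + [I]/Ki = 1 + 1.85/3.45 = 1.536, the noncompetitive rate law is v = (Vmax/α)·[S] / (Km + [S]).
v = (2.22/1.536)×0.874 / (0.162 + 0.874) = 1.263/1.036 = 1.22 μmol/min.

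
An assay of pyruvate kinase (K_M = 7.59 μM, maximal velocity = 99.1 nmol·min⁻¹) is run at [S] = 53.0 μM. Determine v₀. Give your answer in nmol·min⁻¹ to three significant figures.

v = Vmax·[S]/(Km + [S]) = 99.1 × 53.0 / (7.59 + 53.0)
  = 5252 / 60.59 = 86.7 nmol·min⁻¹.

86.7 nmol·min⁻¹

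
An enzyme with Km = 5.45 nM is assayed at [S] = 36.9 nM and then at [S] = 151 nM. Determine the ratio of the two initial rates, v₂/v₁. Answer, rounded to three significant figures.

The fractional saturations are [S]/(Km+[S]) = 36.9/42.35 = 0.8713 and 151/156.4 = 0.9652.
v₂/v₁ is just their ratio: 0.9652/0.8713 = 1.11.

1.11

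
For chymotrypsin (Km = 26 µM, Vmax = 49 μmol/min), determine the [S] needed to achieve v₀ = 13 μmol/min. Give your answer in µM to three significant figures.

Rearranging v = Vmax[S]/(Km+[S]) gives [S] = Km·v/(Vmax − v).
[S] = 26 × 13 / (49 − 13) = 338.0/36.00 = 9.39 µM.

9.39 µM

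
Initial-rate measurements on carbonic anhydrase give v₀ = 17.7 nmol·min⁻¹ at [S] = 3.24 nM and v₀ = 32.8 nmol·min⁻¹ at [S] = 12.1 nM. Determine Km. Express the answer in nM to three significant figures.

In reciprocal form, 1/v = (Km/Vmax)·(1/[S]) + 1/Vmax. The two points give (1/[S], 1/v) = (0.3086, 0.05650) and (0.08264, 0.03049).
Slope = (0.05650 − 0.03049)/(0.3086 − 0.08264) = 0.1151; intercept = 0.05650 − 0.1151×0.3086 = 0.02098.
Vmax = 1/intercept = 47.7 nmol·min⁻¹; Km = slope × Vmax = 0.1151 × 47.7 = 5.49 nM.

5.49 nM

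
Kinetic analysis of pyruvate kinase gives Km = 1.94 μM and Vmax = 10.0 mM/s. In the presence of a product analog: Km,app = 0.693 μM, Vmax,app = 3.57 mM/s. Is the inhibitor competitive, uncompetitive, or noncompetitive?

Both Km and Vmax decrease by the same factor (~2.80-fold) — characteristic of uncompetitive inhibition.

uncompetitive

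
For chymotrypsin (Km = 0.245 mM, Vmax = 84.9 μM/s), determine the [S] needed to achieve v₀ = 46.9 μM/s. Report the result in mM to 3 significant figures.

0.302 mM

Rearranging v = Vmax[S]/(Km+[S]) gives [S] = Km·v/(Vmax − v).
[S] = 0.245 × 46.9 / (84.9 − 46.9) = 11.49/38.00 = 0.302 mM.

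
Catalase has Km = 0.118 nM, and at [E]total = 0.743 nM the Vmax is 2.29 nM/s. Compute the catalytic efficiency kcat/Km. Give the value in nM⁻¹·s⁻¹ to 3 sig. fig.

26.1 nM⁻¹·s⁻¹

kcat = Vmax/[E]total = 2.29/0.743 = 3.08 s⁻¹.
kcat/Km = 3.08/0.118 = 26.1 nM⁻¹·s⁻¹.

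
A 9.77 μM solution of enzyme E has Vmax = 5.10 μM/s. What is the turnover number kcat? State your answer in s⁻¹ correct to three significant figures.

kcat = Vmax/[E]total = 5.10 μM/s / 9.77 μM = 0.522 s⁻¹.

0.522 s⁻¹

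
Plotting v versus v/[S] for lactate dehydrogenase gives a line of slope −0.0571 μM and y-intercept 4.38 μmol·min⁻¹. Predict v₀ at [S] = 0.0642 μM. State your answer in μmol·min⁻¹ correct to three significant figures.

In the Eadie–Hofstee form v = Vmax − Km·(v/[S]), the slope is −Km and the intercept is Vmax, so Km = 0.0571 μM and Vmax = 4.38 μmol·min⁻¹.
v = 4.38 × 0.0642/(0.0571 + 0.0642) = 2.32 μmol·min⁻¹.

2.32 μmol·min⁻¹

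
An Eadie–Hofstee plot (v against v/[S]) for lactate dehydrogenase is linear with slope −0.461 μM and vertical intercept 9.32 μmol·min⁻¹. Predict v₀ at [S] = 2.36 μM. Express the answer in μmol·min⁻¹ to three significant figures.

In the Eadie–Hofstee form v = Vmax − Km·(v/[S]), the slope is −Km and the intercept is Vmax, so Km = 0.461 μM and Vmax = 9.32 μmol·min⁻¹.
v = 9.32 × 2.36/(0.461 + 2.36) = 7.80 μmol·min⁻¹.

7.80 μmol·min⁻¹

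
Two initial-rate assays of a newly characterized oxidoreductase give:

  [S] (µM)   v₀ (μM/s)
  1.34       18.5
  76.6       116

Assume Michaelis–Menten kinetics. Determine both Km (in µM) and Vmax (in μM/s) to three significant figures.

Km = 7.93 µM; Vmax = 128 μM/s

From v = Vmax[S]/(Km+[S]), each point gives Vmax = v(Km+[S])/[S].
Equating: 18.5(Km+1.34)/1.34 = 116(Km+76.6)/76.6.
13.81·Km + 18.5 = 1.514·Km + 116, so (13.81 − 1.514)·Km = 116 − 18.5.
Km = 97.50/12.29 = 7.93 µM; then Vmax = 18.5(7.93+1.34)/1.34 = 128 μM/s.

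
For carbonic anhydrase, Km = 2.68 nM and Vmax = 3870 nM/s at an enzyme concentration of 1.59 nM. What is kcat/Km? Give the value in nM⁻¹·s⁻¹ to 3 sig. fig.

kcat = Vmax/[E]total = 3870/1.59 = 2430 s⁻¹.
kcat/Km = 2430/2.68 = 908 nM⁻¹·s⁻¹.

908 nM⁻¹·s⁻¹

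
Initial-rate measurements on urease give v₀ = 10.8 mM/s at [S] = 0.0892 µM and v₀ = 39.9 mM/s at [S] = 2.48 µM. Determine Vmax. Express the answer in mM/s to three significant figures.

44.4 mM/s

From v = Vmax[S]/(Km+[S]), each point gives Vmax = v(Km+[S])/[S].
Equating: 10.8(Km+0.0892)/0.0892 = 39.9(Km+2.48)/2.48.
121.1·Km + 10.8 = 16.09·Km + 39.9, so (121.1 − 16.09)·Km = 39.9 − 10.8.
Km = 29.10/105.0 = 0.277 µM; then Vmax = 10.8(0.277+0.0892)/0.0892 = 44.4 mM/s.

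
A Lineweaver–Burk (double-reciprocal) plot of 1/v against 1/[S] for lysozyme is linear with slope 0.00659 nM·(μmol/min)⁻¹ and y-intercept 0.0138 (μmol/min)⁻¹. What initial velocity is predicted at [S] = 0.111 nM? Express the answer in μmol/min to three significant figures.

13.7 μmol/min

The y-intercept is 1/Vmax, so Vmax = 1/0.0138 = 72.5 μmol/min.
The slope is Km/Vmax, so Km = 0.00659 × 72.5 = 0.478 nM.
Then v = 72.5 × 0.111/(0.478 + 0.111) = 13.7 μmol/min.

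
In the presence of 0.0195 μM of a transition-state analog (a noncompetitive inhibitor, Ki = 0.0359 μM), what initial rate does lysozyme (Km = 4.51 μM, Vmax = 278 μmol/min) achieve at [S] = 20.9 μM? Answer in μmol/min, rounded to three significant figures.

α = 1 + [I]/Ki = 1 + 0.0195/0.0359 = 1.543.
For a noncompetitive inhibitor, Vmax is reduced to Vmax/α while Km is unchanged: Km,app = 4.51 μM, Vmax,app = 180 μmol/min.
v = Vmax,app·[S]/(Km,app + [S]) = 180 × 20.9/(4.51 + 20.9) = 148 μmol/min.

148 μmol/min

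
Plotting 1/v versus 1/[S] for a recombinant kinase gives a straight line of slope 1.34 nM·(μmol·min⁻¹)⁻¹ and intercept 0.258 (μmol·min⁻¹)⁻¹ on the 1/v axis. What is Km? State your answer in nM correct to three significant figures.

5.19 nM

y-intercept = 1/Vmax ⇒ Vmax = 3.88 μmol·min⁻¹; slope = Km/Vmax ⇒ Km = slope × Vmax.
Km = 1.34 × 3.88 = 5.19 nM.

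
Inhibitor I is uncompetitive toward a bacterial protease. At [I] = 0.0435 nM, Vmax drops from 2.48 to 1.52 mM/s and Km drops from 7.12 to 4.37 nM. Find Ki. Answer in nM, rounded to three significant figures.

Uncompetitive: Vmax,app = Vmax/α (and Km,app = Km/α) with α = 1 + [I]/Ki.
α = Vmax/Vmax,app = 2.48/1.52 = 1.632.
Since α = 1 + [I]/Ki, [I]/Ki = 1.632 − 1 = 0.6316 and Ki = 0.0435/0.6316 = 0.0689 nM.

0.0689 nM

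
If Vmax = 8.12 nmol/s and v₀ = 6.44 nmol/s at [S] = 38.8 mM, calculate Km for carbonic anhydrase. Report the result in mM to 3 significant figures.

10.1 mM

v/Vmax = 6.44/8.12 = 0.7931 = [S]/(Km+[S]).
So Km + [S] = [S]/0.7931 = 48.92 mM, giving Km = 48.92 − 38.8 = 10.1 mM.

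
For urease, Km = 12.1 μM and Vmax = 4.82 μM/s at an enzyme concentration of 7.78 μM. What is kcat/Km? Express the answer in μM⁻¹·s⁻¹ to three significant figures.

kcat = Vmax/[E]total = 4.82/7.78 = 0.620 s⁻¹.
kcat/Km = 0.620/12.1 = 0.0512 μM⁻¹·s⁻¹.

0.0512 μM⁻¹·s⁻¹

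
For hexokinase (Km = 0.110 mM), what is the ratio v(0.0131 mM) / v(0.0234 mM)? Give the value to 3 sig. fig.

Since Vmax cancels, v₂/v₁ = [S]₂(Km+[S]₁) / [S]₁(Km+[S]₂).
= 0.0131×(0.110+0.0234) / (0.0234×(0.110+0.0131)) = 0.001748/0.002881 = 0.607.

0.607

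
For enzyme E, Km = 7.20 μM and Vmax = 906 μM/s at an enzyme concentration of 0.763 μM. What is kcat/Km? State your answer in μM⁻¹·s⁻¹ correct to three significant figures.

165 μM⁻¹·s⁻¹

kcat = Vmax/[E]total = 906/0.763 = 1190 s⁻¹.
kcat/Km = 1190/7.20 = 165 μM⁻¹·s⁻¹.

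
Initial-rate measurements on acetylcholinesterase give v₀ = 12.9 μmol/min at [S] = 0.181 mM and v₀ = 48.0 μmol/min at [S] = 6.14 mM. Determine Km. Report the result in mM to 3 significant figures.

0.553 mM

From v = Vmax[S]/(Km+[S]), each point gives Vmax = v(Km+[S])/[S].
Equating: 12.9(Km+0.181)/0.181 = 48.0(Km+6.14)/6.14.
71.27·Km + 12.9 = 7.818·Km + 48.0, so (71.27 − 7.818)·Km = 48.0 − 12.9.
Km = 35.10/63.45 = 0.553 mM; then Vmax = 12.9(0.553+0.181)/0.181 = 52.3 μmol/min.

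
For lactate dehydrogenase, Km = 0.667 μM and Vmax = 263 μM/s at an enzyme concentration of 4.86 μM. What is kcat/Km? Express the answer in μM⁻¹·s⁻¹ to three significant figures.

81.1 μM⁻¹·s⁻¹

kcat = Vmax/[E]total = 263/4.86 = 54.1 s⁻¹.
kcat/Km = 54.1/0.667 = 81.1 μM⁻¹·s⁻¹.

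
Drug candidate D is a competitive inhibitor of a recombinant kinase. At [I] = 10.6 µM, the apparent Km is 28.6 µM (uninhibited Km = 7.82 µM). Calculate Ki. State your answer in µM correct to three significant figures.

Competitive: Km,app = α·Km with α = 1 + [I]/Ki.
α = Km,app/Km = 28.6/7.82 = 3.657.
Since α = 1 + [I]/Ki, [I]/Ki = 3.657 − 1 = 2.657 and Ki = 10.6/2.657 = 3.99 µM.

3.99 µM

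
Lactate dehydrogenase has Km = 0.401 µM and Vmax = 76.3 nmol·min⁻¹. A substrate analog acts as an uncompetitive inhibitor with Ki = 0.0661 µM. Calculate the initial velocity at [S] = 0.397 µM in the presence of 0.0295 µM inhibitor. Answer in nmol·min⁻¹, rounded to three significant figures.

31.1 nmol·min⁻¹

α = 1 + [I]/Ki = 1 + 0.0295/0.0661 = 1.446.
For an uncompetitive inhibitor, both parameters are divided by α, giving Vmax/α and Km/α: Km,app = 0.277 µM, Vmax,app = 52.8 nmol·min⁻¹.
v = Vmax,app·[S]/(Km,app + [S]) = 52.8 × 0.397/(0.277 + 0.397) = 31.1 nmol·min⁻¹.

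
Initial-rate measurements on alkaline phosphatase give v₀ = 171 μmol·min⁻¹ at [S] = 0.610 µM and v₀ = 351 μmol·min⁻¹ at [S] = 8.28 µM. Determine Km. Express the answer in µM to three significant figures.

In reciprocal form, 1/v = (Km/Vmax)·(1/[S]) + 1/Vmax. The two points give (1/[S], 1/v) = (1.639, 0.005848) and (0.1208, 0.002849).
Slope = (0.005848 − 0.002849)/(1.639 − 0.1208) = 0.001975; intercept = 0.005848 − 0.001975×1.639 = 0.002610.
Vmax = 1/intercept = 383 μmol·min⁻¹; Km = slope × Vmax = 0.001975 × 383 = 0.757 µM.

0.757 µM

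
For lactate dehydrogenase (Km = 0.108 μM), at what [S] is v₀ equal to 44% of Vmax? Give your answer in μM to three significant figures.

v/Vmax = [S]/(Km+[S]) = 0.44, so [S] = Km·0.44/(1 − 0.44) = 0.108 × 0.7857.
[S] = 0.0849 μM.

0.0849 μM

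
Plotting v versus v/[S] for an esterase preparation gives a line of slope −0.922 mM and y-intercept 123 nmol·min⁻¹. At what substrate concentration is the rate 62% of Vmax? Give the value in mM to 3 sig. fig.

The Eadie–Hofstee slope gives Km = 0.922 mM (slope = −Km).
v/Vmax = [S]/(Km+[S]) = 0.62 ⇒ [S] = Km·0.62/(1−0.62) = 0.922 × 1.632 = 1.50 mM.

1.50 mM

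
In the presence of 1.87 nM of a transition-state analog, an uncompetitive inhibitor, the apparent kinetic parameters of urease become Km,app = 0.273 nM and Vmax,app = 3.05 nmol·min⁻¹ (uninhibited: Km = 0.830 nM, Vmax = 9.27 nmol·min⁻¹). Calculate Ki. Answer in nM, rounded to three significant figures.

Uncompetitive: Vmax,app = Vmax/α (and Km,app = Km/α) with α = 1 + [I]/Ki.
α = Vmax/Vmax,app = 9.27/3.05 = 3.039.
Since α = 1 + [I]/Ki, [I]/Ki = 3.039 − 1 = 2.039 and Ki = 1.87/2.039 = 0.917 nM.

0.917 nM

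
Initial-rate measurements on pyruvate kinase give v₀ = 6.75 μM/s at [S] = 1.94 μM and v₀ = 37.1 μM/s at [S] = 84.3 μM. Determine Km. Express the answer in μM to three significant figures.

9.99 μM

From v = Vmax[S]/(Km+[S]), each point gives Vmax = v(Km+[S])/[S].
Equating: 6.75(Km+1.94)/1.94 = 37.1(Km+84.3)/84.3.
3.479·Km + 6.75 = 0.4401·Km + 37.1, so (3.479 − 0.4401)·Km = 37.1 − 6.75.
Km = 30.35/3.039 = 9.99 μM; then Vmax = 6.75(9.99+1.94)/1.94 = 41.5 μM/s.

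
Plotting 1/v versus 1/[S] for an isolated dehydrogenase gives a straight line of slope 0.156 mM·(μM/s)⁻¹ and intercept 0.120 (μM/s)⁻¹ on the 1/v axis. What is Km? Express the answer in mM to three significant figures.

1.30 mM

y-intercept = 1/Vmax ⇒ Vmax = 8.33 μM/s; slope = Km/Vmax ⇒ Km = slope × Vmax.
Km = 0.156 × 8.33 = 1.30 mM.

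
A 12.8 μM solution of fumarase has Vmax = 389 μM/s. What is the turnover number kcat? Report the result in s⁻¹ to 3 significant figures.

kcat = Vmax/[E]total = 389 μM/s / 12.8 μM = 30.4 s⁻¹.

30.4 s⁻¹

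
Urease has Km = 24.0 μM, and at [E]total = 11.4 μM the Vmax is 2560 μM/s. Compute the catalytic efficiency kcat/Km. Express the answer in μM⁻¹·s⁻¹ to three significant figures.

kcat = Vmax/[E]total = 2560/11.4 = 225 s⁻¹.
kcat/Km = 225/24.0 = 9.36 μM⁻¹·s⁻¹.

9.36 μM⁻¹·s⁻¹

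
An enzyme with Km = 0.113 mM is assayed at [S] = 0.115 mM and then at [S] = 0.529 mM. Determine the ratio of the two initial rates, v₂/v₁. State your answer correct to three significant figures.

1.63

Since Vmax cancels, v₂/v₁ = [S]₂(Km+[S]₁) / [S]₁(Km+[S]₂).
= 0.529×(0.113+0.115) / (0.115×(0.113+0.529)) = 0.1206/0.07383 = 1.63.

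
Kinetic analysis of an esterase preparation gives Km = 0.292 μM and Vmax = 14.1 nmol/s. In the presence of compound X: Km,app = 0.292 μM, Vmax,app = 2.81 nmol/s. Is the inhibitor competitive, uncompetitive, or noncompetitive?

noncompetitive

Vmax decreases (14.1 → 2.81 nmol/s) while Km is unchanged — pure noncompetitive inhibition.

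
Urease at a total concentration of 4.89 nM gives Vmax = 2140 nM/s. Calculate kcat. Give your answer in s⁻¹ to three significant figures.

438 s⁻¹

kcat = Vmax/[E]total = 2140 nM/s / 4.89 nM = 438 s⁻¹.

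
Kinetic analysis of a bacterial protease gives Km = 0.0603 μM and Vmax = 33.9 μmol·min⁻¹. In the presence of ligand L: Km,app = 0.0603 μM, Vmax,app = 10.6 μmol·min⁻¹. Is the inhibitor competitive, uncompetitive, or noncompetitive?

noncompetitive

Vmax decreases (33.9 → 10.6 μmol·min⁻¹) while Km is unchanged — pure noncompetitive inhibition.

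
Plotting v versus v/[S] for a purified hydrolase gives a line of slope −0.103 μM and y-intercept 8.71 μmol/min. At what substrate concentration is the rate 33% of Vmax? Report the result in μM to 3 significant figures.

0.0507 μM

The Eadie–Hofstee slope gives Km = 0.103 μM (slope = −Km).
v/Vmax = [S]/(Km+[S]) = 0.33 ⇒ [S] = Km·0.33/(1−0.33) = 0.103 × 0.4925 = 0.0507 μM.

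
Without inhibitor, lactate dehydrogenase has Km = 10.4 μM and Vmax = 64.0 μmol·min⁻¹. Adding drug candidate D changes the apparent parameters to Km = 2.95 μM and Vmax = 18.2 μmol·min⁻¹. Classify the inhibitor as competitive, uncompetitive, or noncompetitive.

uncompetitive

Both Km and Vmax decrease by the same factor (~3.52-fold) — characteristic of uncompetitive inhibition.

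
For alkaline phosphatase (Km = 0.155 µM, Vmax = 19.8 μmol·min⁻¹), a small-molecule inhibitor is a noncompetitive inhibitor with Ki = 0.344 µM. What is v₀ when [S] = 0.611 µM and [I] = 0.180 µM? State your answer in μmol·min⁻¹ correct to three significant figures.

10.4 μmol·min⁻¹

With α = 1 + [I]/Ki = 1 + 0.180/0.344 = 1.523, the noncompetitive rate law is v = (Vmax/α)·[S] / (Km + [S]).
v = (19.8/1.523)×0.611 / (0.155 + 0.611) = 7.942/0.7660 = 10.4 μmol·min⁻¹.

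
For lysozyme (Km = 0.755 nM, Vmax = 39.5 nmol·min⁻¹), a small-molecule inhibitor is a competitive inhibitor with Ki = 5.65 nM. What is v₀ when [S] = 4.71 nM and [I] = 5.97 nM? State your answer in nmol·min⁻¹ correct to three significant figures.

29.7 nmol·min⁻¹

α = 1 + [I]/Ki = 1 + 5.97/5.65 = 2.057.
For a competitive inhibitor, Vmax is unchanged and the apparent Km becomes α·Km: Km,app = 1.55 nM, Vmax,app = 39.5 nmol·min⁻¹.
v = Vmax,app·[S]/(Km,app + [S]) = 39.5 × 4.71/(1.55 + 4.71) = 29.7 nmol·min⁻¹.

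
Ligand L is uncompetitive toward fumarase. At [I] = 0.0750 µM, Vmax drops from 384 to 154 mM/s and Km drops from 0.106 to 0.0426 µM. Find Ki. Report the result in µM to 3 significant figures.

Uncompetitive: Vmax,app = Vmax/α (and Km,app = Km/α) with α = 1 + [I]/Ki.
α = Vmax/Vmax,app = 384/154 = 2.494.
Ki = [I]/(α − 1) = 0.0750/1.494 = 0.0502 µM.

0.0502 µM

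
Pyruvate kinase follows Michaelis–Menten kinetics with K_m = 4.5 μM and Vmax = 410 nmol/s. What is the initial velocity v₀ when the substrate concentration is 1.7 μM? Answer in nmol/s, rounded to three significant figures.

112 nmol/s

v = Vmax·[S]/(Km + [S]) = 410 × 1.7 / (4.5 + 1.7)
  = 697.0 / 6.200 = 112 nmol/s.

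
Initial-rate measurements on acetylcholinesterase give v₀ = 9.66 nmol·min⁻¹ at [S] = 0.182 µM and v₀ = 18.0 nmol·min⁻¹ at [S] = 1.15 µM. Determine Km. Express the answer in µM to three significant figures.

In reciprocal form, 1/v = (Km/Vmax)·(1/[S]) + 1/Vmax. The two points give (1/[S], 1/v) = (5.495, 0.1035) and (0.8696, 0.05556).
Slope = (0.1035 − 0.05556)/(5.495 − 0.8696) = 0.01037; intercept = 0.1035 − 0.01037×5.495 = 0.04654.
Vmax = 1/intercept = 21.5 nmol·min⁻¹; Km = slope × Vmax = 0.01037 × 21.5 = 0.223 µM.

0.223 µM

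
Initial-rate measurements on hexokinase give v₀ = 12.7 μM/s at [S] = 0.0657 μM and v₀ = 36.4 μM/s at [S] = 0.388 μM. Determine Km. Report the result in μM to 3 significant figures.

From v = Vmax[S]/(Km+[S]), each point gives Vmax = v(Km+[S])/[S].
Equating: 12.7(Km+0.0657)/0.0657 = 36.4(Km+0.388)/0.388.
193.3·Km + 12.7 = 93.81·Km + 36.4, so (193.3 − 93.81)·Km = 36.4 − 12.7.
Km = 23.70/99.49 = 0.238 μM; then Vmax = 12.7(0.238+0.0657)/0.0657 = 58.7 μM/s.

0.238 μM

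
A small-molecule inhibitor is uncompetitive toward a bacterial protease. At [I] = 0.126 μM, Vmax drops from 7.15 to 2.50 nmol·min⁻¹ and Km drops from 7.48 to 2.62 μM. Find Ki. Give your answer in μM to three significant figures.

Uncompetitive: Vmax,app = Vmax/α (and Km,app = Km/α) with α = 1 + [I]/Ki.
α = Vmax/Vmax,app = 7.15/2.50 = 2.860.
Since α = 1 + [I]/Ki, [I]/Ki = 2.860 − 1 = 1.860 and Ki = 0.126/1.860 = 0.0677 μM.

0.0677 μM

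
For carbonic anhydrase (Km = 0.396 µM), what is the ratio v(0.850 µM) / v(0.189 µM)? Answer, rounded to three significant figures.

2.11

The fractional saturations are [S]/(Km+[S]) = 0.189/0.5850 = 0.3231 and 0.850/1.246 = 0.6822.
v₂/v₁ is just their ratio: 0.6822/0.3231 = 2.11.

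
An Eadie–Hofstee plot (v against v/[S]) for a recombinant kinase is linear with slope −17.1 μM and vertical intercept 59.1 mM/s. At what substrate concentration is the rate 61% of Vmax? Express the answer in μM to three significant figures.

26.7 μM

The Eadie–Hofstee slope gives Km = 17.1 μM (slope = −Km).
v/Vmax = [S]/(Km+[S]) = 0.61 ⇒ [S] = Km·0.61/(1−0.61) = 17.1 × 1.564 = 26.7 μM.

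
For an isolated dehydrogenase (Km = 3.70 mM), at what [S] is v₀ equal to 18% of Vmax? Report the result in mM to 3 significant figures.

v/Vmax = [S]/(Km+[S]) = 0.18, so [S] = Km·0.18/(1 − 0.18) = 3.70 × 0.2195.
[S] = 0.812 mM.

0.812 mM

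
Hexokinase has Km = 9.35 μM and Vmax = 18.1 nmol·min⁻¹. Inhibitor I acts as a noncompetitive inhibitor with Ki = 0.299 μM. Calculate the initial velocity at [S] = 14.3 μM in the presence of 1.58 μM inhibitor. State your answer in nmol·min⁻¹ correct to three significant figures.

With α = 1 + [I]/Ki = 1 + 1.58/0.299 = 6.284, the noncompetitive rate law is v = (Vmax/α)·[S] / (Km + [S]).
v = (18.1/6.284)×14.3 / (9.35 + 14.3) = 41.19/23.65 = 1.74 nmol·min⁻¹.

1.74 nmol·min⁻¹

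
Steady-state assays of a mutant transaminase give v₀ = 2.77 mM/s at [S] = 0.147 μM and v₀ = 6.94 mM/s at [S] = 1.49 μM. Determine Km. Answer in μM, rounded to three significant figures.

0.294 μM

From v = Vmax[S]/(Km+[S]), each point gives Vmax = v(Km+[S])/[S].
Equating: 2.77(Km+0.147)/0.147 = 6.94(Km+1.49)/1.49.
18.84·Km + 2.77 = 4.658·Km + 6.94, so (18.84 − 4.658)·Km = 6.94 − 2.77.
Km = 4.170/14.19 = 0.294 μM; then Vmax = 2.77(0.294+0.147)/0.147 = 8.31 mM/s.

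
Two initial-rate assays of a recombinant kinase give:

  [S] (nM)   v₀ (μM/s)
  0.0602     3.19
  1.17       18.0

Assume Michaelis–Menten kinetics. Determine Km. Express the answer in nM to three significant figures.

In reciprocal form, 1/v = (Km/Vmax)·(1/[S]) + 1/Vmax. The two points give (1/[S], 1/v) = (16.61, 0.3135) and (0.8547, 0.05556).
Slope = (0.3135 − 0.05556)/(16.61 − 0.8547) = 0.01637; intercept = 0.3135 − 0.01637×16.61 = 0.04156.
Vmax = 1/intercept = 24.1 μM/s; Km = slope × Vmax = 0.01637 × 24.1 = 0.394 nM.

0.394 nM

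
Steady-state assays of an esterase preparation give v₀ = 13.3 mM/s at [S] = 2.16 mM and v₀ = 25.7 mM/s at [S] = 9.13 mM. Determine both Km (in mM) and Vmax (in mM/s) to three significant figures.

Km = 3.71 mM; Vmax = 36.1 mM/s

From v = Vmax[S]/(Km+[S]), each point gives Vmax = v(Km+[S])/[S].
Equating: 13.3(Km+2.16)/2.16 = 25.7(Km+9.13)/9.13.
6.157·Km + 13.3 = 2.815·Km + 25.7, so (6.157 − 2.815)·Km = 25.7 − 13.3.
Km = 12.40/3.343 = 3.71 mM; then Vmax = 13.3(3.71+2.16)/2.16 = 36.1 mM/s.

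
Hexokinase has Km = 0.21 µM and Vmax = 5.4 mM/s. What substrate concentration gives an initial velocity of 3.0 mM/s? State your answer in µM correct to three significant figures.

0.262 µM

Rearranging v = Vmax[S]/(Km+[S]) gives [S] = Km·v/(Vmax − v).
[S] = 0.21 × 3.0 / (5.4 − 3.0) = 0.6300/2.400 = 0.262 µM.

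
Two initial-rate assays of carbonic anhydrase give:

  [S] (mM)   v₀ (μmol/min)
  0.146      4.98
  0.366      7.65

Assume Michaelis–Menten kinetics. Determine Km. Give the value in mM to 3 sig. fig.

From v = Vmax[S]/(Km+[S]), each point gives Vmax = v(Km+[S])/[S].
Equating: 4.98(Km+0.146)/0.146 = 7.65(Km+0.366)/0.366.
34.11·Km + 4.98 = 20.90·Km + 7.65, so (34.11 − 20.90)·Km = 7.65 − 4.98.
Km = 2.670/13.21 = 0.202 mM; then Vmax = 4.98(0.202+0.146)/0.146 = 11.9 μmol/min.

0.202 mM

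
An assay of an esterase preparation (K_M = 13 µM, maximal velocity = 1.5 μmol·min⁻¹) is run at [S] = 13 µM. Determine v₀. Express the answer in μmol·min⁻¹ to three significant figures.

[S]/(Km+[S]) = 13/26.00 = 0.5000, the fractional saturation.
v = 0.5000 × Vmax = 0.5000 × 1.5 = 0.750 μmol·min⁻¹.

0.750 μmol·min⁻¹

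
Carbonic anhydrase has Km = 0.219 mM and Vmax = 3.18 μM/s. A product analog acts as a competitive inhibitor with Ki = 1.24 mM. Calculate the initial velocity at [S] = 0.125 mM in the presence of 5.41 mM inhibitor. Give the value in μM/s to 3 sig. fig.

0.306 μM/s

α = 1 + [I]/Ki = 1 + 5.41/1.24 = 5.363.
For a competitive inhibitor, Vmax is unchanged and the apparent Km becomes α·Km: Km,app = 1.17 mM, Vmax,app = 3.18 μM/s.
v = Vmax,app·[S]/(Km,app + [S]) = 3.18 × 0.125/(1.17 + 0.125) = 0.306 μM/s.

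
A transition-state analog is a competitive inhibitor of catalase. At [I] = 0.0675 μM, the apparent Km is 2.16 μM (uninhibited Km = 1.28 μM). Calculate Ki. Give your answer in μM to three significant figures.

Competitive: Km,app = α·Km with α = 1 + [I]/Ki.
α = Km,app/Km = 2.16/1.28 = 1.688.
Since α = 1 + [I]/Ki, [I]/Ki = 1.688 − 1 = 0.6875 and Ki = 0.0675/0.6875 = 0.0982 μM.

0.0982 μM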